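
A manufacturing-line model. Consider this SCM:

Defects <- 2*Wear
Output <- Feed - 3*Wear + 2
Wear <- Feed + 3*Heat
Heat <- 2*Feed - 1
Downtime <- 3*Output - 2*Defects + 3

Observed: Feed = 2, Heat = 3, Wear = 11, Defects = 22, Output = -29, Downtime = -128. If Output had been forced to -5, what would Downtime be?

-56

The intervention breaks the incoming arrows to Output: Output <- Feed - 3*Wear + 2 no longer applies, and Output = -5.
Heat = 2*Feed - 1  [with Feed=2]  = 3
Wear = Feed + 3*Heat  [with Feed=2, Heat=3]  = 11
Defects = 2*Wear  [with Wear=11]  = 22
Downtime = 3*Output - 2*Defects + 3  [with Output=-5, Defects=22]  = -56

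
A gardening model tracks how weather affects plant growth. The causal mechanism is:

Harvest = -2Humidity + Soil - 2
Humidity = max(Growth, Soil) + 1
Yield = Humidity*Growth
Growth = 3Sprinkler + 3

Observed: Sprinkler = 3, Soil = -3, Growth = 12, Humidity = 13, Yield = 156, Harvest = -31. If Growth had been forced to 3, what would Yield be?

12

do(Growth=3) replaces the equation Growth = 3Sprinkler + 3 with the constant Growth = 3.
Humidity = max(Growth, Soil) + 1  [with Growth=3, Soil=-3]  = 4
Yield = Humidity*Growth  [with Humidity=4, Growth=3]  = 12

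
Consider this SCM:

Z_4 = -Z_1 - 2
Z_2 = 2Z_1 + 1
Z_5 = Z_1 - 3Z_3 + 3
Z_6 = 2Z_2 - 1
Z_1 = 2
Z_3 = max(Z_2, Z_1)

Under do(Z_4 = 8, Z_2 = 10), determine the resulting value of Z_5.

-25

The joint intervention fixes Z_4 = 8, Z_2 = 10, removing each variable's own equation.
Z_3 = max(Z_2, Z_1)  [with Z_2=10, Z_1=2]  = 10
Z_5 = Z_1 - 3Z_3 + 3  [with Z_1=2, Z_3=10]  = -25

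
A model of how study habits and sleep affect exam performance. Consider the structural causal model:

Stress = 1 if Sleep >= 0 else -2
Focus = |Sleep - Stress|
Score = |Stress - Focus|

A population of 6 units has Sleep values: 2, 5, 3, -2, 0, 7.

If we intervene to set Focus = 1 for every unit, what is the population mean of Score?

0.5

The intervention sets Focus=1 in all 6 units regardless of Sleep. Recomputing Score per unit gives 0, 0, 0, 3, 0, 0; average 0.5.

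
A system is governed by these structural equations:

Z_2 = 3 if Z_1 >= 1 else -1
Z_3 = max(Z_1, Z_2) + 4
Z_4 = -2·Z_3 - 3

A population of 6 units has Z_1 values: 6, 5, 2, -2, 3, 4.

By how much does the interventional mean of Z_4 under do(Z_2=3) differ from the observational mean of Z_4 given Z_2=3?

Under do(Z_2=3), Z_2's equation is replaced by Z_2=3 for every unit. Per-unit Z_4: -23, -21, -17, -17, -17, -19. Mean = -19.
Observing Z_2=3 restricts to units where Z_2's equation naturally yields 3: Z_1 ∈ {6, 5, 2, 3, 4}. In that subpopulation Z_4 = -23, -21, -17, -17, -19, mean -19.4.
Difference = -19 − (-19.4) = 0.4.

0.4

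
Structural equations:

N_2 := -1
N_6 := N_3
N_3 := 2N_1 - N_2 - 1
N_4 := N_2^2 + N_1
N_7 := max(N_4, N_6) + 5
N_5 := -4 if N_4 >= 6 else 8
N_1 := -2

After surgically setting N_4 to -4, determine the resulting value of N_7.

1

The intervention breaks the incoming arrows to N_4: N_4 := N_2^2 + N_1 no longer applies, and N_4 = -4.
N_3 = 2N_1 - N_2 - 1  [with N_1=-2, N_2=-1]  = -4
N_6 = N_3  [with N_3=-4]  = -4
N_7 = max(N_4, N_6) + 5  [with N_4=-4, N_6=-4]  = 1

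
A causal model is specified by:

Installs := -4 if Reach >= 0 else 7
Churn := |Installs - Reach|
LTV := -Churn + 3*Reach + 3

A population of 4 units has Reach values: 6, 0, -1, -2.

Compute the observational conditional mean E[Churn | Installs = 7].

8.5

Conditioning on Installs=7 selects the 2 unit(s) with Reach ∈ {-1, -2}. Their Churn values: 8, 9. Mean = 8.5.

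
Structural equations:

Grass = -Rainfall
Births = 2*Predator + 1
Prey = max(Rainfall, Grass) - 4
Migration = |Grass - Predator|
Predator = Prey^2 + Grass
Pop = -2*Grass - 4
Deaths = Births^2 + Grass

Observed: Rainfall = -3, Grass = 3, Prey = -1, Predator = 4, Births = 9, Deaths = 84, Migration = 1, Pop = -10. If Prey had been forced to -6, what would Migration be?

The intervention breaks the incoming arrows to Prey: Prey = max(Rainfall, Grass) - 4 no longer applies, and Prey = -6.
Grass = -Rainfall  [with Rainfall=-3]  = 3
Predator = Prey^2 + Grass  [with Prey=-6, Grass=3]  = 39
Migration = |Grass - Predator|  [with Grass=3, Predator=39]  = 36

36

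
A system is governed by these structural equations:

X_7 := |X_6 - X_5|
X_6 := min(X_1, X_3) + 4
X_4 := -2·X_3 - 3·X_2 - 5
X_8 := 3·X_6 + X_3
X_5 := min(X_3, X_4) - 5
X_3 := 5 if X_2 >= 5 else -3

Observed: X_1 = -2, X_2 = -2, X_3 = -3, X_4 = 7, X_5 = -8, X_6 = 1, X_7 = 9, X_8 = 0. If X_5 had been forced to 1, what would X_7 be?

0

Under do(X_5=1), the mechanism X_5 := min(X_3, X_4) - 5 is discarded; X_5 is fixed at 1.
X_3 = 5 if X_2 >= 5 else -3  [with X_2=-2]  = -3
X_6 = min(X_1, X_3) + 4  [with X_1=-2, X_3=-3]  = 1
X_7 = |X_6 - X_5|  [with X_6=1, X_5=1]  = 0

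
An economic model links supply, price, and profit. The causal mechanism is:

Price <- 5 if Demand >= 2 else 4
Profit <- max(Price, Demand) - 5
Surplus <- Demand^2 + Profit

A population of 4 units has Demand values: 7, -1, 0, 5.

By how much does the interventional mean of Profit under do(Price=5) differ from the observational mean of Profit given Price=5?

do(Price=5) breaks Price's dependence on Demand. With Price=5 fixed, Profit across the units is 2, 0, 0, 0, mean 0.5.
E[Profit|Price=5] averages over only the 2 units with Price=5 (Demand = 7, 5): Profit = 2, 0, mean 1.
Difference = 0.5 − 1 = -0.5.

-0.5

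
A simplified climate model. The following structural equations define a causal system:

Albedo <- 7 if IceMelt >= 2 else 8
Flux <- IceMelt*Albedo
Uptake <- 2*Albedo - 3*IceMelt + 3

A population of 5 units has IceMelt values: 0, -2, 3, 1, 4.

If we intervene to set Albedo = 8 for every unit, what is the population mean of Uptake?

do(Albedo=8) breaks Albedo's dependence on IceMelt. With Albedo=8 fixed, Uptake across the units is 19, 25, 10, 16, 7, mean 15.4.

15.4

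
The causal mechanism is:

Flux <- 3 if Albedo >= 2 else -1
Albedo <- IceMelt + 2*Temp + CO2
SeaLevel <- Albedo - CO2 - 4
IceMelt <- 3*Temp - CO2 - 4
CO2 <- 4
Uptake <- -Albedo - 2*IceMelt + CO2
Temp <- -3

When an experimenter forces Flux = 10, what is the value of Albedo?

do(Flux=10) replaces the equation Flux <- 3 if Albedo >= 2 else -1 with the constant Flux = 10.
No directed path runs from Flux to Albedo, so Albedo keeps its natural value.
IceMelt = 3*Temp - CO2 - 4  [with Temp=-3, CO2=4]  = -17
Albedo = IceMelt + 2*Temp + CO2  [with IceMelt=-17, Temp=-3, CO2=4]  = -19

-19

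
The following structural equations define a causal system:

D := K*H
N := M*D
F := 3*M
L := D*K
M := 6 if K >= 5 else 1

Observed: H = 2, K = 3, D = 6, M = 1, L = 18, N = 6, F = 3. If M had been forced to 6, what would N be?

36

Under do(M=6), the mechanism M := 6 if K >= 5 else 1 is discarded; M is fixed at 6.
D = K*H  [with K=3, H=2]  = 6
N = M*D  [with M=6, D=6]  = 36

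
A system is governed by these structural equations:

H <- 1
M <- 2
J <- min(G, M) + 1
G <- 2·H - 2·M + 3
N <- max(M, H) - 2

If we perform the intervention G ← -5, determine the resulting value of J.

-4

The intervention breaks the incoming arrows to G: G <- 2·H - 2·M + 3 no longer applies, and G = -5.
J = min(G, M) + 1  [with G=-5, M=2]  = -4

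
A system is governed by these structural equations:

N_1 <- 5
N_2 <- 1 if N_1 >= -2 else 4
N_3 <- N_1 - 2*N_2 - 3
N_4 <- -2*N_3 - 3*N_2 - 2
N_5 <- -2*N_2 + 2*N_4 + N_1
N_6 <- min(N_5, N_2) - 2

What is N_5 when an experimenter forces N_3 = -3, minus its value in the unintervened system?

12

do(N_3=-3) replaces the equation N_3 <- N_1 - 2*N_2 - 3 with the constant N_3 = -3.
N_2 = 1 if N_1 >= -2 else 4  [with N_1=5]  = 1
N_4 = -2*N_3 - 3*N_2 - 2  [with N_3=-3, N_2=1]  = 1
N_5 = -2*N_2 + 2*N_4 + N_1  [with N_2=1, N_4=1, N_1=5]  = 5
Without intervention: N_2 = 1 if N_1 >= -2 else 4  [with N_1=5]  = 1; N_3 = N_1 - 2*N_2 - 3  [with N_1=5, N_2=1]  = 0; N_4 = -2*N_3 - 3*N_2 - 2  [with N_3=0, N_2=1]  = -5; N_5 = -2*N_2 + 2*N_4 + N_1  [with N_2=1, N_4=-5, N_1=5]  = -7.
Change = 5 − (-7) = 12.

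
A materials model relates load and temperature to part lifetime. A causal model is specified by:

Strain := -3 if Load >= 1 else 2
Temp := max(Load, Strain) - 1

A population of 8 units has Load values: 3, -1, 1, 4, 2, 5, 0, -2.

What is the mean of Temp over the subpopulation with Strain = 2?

Conditioning on Strain=2 selects the 3 unit(s) with Load ∈ {-1, 0, -2}. Their Temp values: 1, 1, 1. Mean = 1.

1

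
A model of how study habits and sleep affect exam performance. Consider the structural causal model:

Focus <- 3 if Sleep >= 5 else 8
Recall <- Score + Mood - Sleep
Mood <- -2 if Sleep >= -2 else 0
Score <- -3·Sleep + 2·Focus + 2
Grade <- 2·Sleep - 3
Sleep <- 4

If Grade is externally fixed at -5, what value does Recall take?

0

do(Grade=-5) replaces the equation Grade <- 2·Sleep - 3 with the constant Grade = -5.
Since Recall is not a descendant of the intervened variable, it is unaffected.
Focus = 3 if Sleep >= 5 else 8  [with Sleep=4]  = 8
Score = -3·Sleep + 2·Focus + 2  [with Sleep=4, Focus=8]  = 6
Mood = -2 if Sleep >= -2 else 0  [with Sleep=4]  = -2
Recall = Score + Mood - Sleep  [with Score=6, Mood=-2, Sleep=4]  = 0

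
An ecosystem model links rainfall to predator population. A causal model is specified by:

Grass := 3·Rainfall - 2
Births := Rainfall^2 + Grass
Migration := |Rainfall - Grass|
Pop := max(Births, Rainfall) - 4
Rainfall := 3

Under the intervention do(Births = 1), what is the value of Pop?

do(Births=1) replaces the equation Births := Rainfall^2 + Grass with the constant Births = 1.
Pop = max(Births, Rainfall) - 4  [with Births=1, Rainfall=3]  = -1

-1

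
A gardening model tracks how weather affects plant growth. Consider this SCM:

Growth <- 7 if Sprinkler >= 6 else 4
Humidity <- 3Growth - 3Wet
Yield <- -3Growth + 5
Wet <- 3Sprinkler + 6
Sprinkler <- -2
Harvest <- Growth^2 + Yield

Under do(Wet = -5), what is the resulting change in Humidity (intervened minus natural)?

15

Under do(Wet=-5), the mechanism Wet <- 3Sprinkler + 6 is discarded; Wet is fixed at -5.
Growth = 7 if Sprinkler >= 6 else 4  [with Sprinkler=-2]  = 4
Humidity = 3Growth - 3Wet  [with Growth=4, Wet=-5]  = 27
Without intervention: Wet = 3Sprinkler + 6  [with Sprinkler=-2]  = 0; Growth = 7 if Sprinkler >= 6 else 4  [with Sprinkler=-2]  = 4; Humidity = 3Growth - 3Wet  [with Growth=4, Wet=0]  = 12.
Change = 27 − 12 = 15.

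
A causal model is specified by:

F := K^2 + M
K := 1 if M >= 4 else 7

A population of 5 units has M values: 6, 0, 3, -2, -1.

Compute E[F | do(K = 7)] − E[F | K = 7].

1.2

The intervention sets K=7 in all 5 units regardless of M. Recomputing F per unit gives 55, 49, 52, 47, 48; average 50.2.
E[F|K=7] averages over only the 4 units with K=7 (M = 0, 3, -2, -1): F = 49, 52, 47, 48, mean 49.
Difference = 50.2 − 49 = 1.2.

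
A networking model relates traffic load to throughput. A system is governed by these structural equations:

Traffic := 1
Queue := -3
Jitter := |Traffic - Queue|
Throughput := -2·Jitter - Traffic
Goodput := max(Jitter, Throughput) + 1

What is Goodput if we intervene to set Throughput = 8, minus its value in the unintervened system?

4

Intervening sets Throughput = 8 and removes its equation (Throughput := -2·Jitter - Traffic).
Jitter = |Traffic - Queue|  [with Traffic=1, Queue=-3]  = 4
Goodput = max(Jitter, Throughput) + 1  [with Jitter=4, Throughput=8]  = 9
Without intervention: Jitter = |Traffic - Queue|  [with Traffic=1, Queue=-3]  = 4; Throughput = -2·Jitter - Traffic  [with Jitter=4, Traffic=1]  = -9; Goodput = max(Jitter, Throughput) + 1  [with Jitter=4, Throughput=-9]  = 5.
Change = 9 − 5 = 4.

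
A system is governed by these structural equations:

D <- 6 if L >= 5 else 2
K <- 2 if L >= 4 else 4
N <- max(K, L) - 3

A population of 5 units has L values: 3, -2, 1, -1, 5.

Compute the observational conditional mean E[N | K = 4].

1

E[N|K=4] averages over only the 4 units with K=4 (L = 3, -2, 1, -1): N = 1, 1, 1, 1, mean 1.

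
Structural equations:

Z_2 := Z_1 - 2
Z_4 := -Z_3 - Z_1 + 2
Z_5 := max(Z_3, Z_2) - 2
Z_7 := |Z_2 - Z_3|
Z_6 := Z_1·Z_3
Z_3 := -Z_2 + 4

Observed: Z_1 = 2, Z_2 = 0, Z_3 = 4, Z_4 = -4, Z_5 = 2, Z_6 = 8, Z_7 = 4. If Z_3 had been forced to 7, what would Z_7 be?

7

The intervention breaks the incoming arrows to Z_3: Z_3 := -Z_2 + 4 no longer applies, and Z_3 = 7.
Z_2 = Z_1 - 2  [with Z_1=2]  = 0
Z_7 = |Z_2 - Z_3|  [with Z_2=0, Z_3=7]  = 7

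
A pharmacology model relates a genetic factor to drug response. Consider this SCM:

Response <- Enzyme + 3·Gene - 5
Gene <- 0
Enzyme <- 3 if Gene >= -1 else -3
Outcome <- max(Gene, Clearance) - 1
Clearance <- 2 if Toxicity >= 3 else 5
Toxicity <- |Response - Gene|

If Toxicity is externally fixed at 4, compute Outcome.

1

Under do(Toxicity=4), the mechanism Toxicity <- |Response - Gene| is discarded; Toxicity is fixed at 4.
Clearance = 2 if Toxicity >= 3 else 5  [with Toxicity=4]  = 2
Outcome = max(Gene, Clearance) - 1  [with Gene=0, Clearance=2]  = 1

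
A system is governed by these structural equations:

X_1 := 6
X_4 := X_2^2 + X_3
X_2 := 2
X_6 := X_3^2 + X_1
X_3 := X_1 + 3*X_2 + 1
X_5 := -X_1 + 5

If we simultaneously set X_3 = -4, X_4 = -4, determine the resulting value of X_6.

22

Setting X_3 = -4, X_4 = -4 by intervention discards those variables' equations.
X_6 = X_3^2 + X_1  [with X_3=-4, X_1=6]  = 22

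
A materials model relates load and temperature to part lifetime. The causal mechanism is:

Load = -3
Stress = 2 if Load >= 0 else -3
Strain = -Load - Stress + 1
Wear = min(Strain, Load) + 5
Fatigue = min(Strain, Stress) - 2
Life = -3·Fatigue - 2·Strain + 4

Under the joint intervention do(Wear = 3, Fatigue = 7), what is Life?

-31

The joint intervention fixes Wear = 3, Fatigue = 7, removing each variable's own equation.
Stress = 2 if Load >= 0 else -3  [with Load=-3]  = -3
Strain = -Load - Stress + 1  [with Load=-3, Stress=-3]  = 7
Life = -3·Fatigue - 2·Strain + 4  [with Fatigue=7, Strain=7]  = -31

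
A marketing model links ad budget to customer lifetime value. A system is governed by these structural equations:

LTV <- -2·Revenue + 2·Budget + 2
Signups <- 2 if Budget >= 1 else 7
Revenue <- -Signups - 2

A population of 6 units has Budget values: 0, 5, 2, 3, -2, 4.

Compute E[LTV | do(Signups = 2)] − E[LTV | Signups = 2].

The intervention sets Signups=2 in all 6 units regardless of Budget. Recomputing LTV per unit gives 10, 20, 14, 16, 6, 18; average 14.
Observing Signups=2 restricts to units where Signups's equation naturally yields 2: Budget ∈ {5, 2, 3, 4}. In that subpopulation LTV = 20, 14, 16, 18, mean 17.
Difference = 14 − 17 = -3.

-3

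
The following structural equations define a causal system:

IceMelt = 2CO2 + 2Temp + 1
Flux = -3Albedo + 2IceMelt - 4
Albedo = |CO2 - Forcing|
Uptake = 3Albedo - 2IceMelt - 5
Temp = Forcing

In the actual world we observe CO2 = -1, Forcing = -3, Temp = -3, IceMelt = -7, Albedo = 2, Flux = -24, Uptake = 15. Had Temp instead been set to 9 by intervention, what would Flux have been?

24

The intervention breaks the incoming arrows to Temp: Temp = Forcing no longer applies, and Temp = 9.
IceMelt = 2CO2 + 2Temp + 1  [with CO2=-1, Temp=9]  = 17
Albedo = |CO2 - Forcing|  [with CO2=-1, Forcing=-3]  = 2
Flux = -3Albedo + 2IceMelt - 4  [with Albedo=2, IceMelt=17]  = 24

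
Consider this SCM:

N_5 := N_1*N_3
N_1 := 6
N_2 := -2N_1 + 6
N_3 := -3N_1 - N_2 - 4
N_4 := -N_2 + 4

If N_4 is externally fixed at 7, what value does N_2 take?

-6

The intervention breaks the incoming arrows to N_4: N_4 := -N_2 + 4 no longer applies, and N_4 = 7.
Since N_2 is not a descendant of the intervened variable, it is unaffected.
N_2 = -2N_1 + 6  [with N_1=6]  = -6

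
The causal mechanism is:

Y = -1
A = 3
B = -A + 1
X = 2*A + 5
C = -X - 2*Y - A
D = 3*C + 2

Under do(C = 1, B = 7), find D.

The joint intervention fixes C = 1, B = 7, removing each variable's own equation.
D = 3*C + 2  [with C=1]  = 5

5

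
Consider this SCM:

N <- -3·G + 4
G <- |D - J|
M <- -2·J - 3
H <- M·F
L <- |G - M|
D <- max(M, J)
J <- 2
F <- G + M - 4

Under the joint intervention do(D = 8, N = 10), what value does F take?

Under do(D = 8, N = 10), each intervened variable's structural equation is replaced by its fixed value.
M = -2·J - 3  [with J=2]  = -7
G = |D - J|  [with D=8, J=2]  = 6
F = G + M - 4  [with G=6, M=-7]  = -5

-5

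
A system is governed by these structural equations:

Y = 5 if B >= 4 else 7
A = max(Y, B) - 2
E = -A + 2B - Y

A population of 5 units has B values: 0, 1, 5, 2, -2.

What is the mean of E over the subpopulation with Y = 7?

-11.5

Conditioning on Y=7 selects the 4 unit(s) with B ∈ {0, 1, 2, -2}. Their E values: -12, -10, -8, -16. Mean = -11.5.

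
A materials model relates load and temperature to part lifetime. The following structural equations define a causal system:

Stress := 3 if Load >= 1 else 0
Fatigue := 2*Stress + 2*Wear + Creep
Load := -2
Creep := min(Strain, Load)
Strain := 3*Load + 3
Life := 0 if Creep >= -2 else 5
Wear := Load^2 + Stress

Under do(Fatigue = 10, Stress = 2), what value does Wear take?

6

The joint intervention fixes Fatigue = 10, Stress = 2, removing each variable's own equation.
Wear = Load^2 + Stress  [with Load=-2, Stress=2]  = 6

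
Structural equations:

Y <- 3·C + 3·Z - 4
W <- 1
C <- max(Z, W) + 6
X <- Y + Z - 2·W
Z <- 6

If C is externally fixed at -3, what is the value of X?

9

do(C=-3) replaces the equation C <- max(Z, W) + 6 with the constant C = -3.
Y = 3·C + 3·Z - 4  [with C=-3, Z=6]  = 5
X = Y + Z - 2·W  [with Y=5, Z=6, W=1]  = 9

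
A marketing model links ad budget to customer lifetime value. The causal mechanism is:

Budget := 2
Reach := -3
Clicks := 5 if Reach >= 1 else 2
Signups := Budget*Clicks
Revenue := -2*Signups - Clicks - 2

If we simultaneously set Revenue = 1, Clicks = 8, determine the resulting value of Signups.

16

Under do(Revenue = 1, Clicks = 8), each intervened variable's structural equation is replaced by its fixed value.
Signups = Budget*Clicks  [with Budget=2, Clicks=8]  = 16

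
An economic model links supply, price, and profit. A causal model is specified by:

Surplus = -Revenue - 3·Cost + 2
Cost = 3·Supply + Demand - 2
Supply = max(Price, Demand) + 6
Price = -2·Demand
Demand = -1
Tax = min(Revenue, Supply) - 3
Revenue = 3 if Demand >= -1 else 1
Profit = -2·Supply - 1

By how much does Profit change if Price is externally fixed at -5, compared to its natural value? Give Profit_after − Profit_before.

Under do(Price=-5), the mechanism Price = -2·Demand is discarded; Price is fixed at -5.
Supply = max(Price, Demand) + 6  [with Price=-5, Demand=-1]  = 5
Profit = -2·Supply - 1  [with Supply=5]  = -11
Without intervention: Price = -2·Demand  [with Demand=-1]  = 2; Supply = max(Price, Demand) + 6  [with Price=2, Demand=-1]  = 8; Profit = -2·Supply - 1  [with Supply=8]  = -17.
Change = -11 − (-17) = 6.

6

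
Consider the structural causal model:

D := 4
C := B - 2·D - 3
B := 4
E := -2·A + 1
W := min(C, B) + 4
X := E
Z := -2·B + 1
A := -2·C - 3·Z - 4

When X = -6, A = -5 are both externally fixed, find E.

Setting X = -6, A = -5 by intervention discards those variables' equations.
E = -2·A + 1  [with A=-5]  = 11

11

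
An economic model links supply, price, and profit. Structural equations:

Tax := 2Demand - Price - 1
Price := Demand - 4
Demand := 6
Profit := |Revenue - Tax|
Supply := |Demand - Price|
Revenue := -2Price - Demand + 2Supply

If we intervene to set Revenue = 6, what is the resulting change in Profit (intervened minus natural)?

Under do(Revenue=6), the mechanism Revenue := -2Price - Demand + 2Supply is discarded; Revenue is fixed at 6.
Price = Demand - 4  [with Demand=6]  = 2
Tax = 2Demand - Price - 1  [with Demand=6, Price=2]  = 9
Profit = |Revenue - Tax|  [with Revenue=6, Tax=9]  = 3
Without intervention: Price = Demand - 4  [with Demand=6]  = 2; Supply = |Demand - Price|  [with Demand=6, Price=2]  = 4; Revenue = -2Price - Demand + 2Supply  [with Price=2, Demand=6, Supply=4]  = -2; Tax = 2Demand - Price - 1  [with Demand=6, Price=2]  = 9; Profit = |Revenue - Tax|  [with Revenue=-2, Tax=9]  = 11.
Change = 3 − 11 = -8.

-8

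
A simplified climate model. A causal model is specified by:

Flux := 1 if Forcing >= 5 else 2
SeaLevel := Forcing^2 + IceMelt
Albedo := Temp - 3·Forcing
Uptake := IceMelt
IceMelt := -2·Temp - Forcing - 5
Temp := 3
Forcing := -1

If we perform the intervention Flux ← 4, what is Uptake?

Intervening sets Flux = 4 and removes its equation (Flux := 1 if Forcing >= 5 else 2).
No directed path runs from Flux to Uptake, so Uptake keeps its natural value.
IceMelt = -2·Temp - Forcing - 5  [with Temp=3, Forcing=-1]  = -10
Uptake = IceMelt  [with IceMelt=-10]  = -10

-10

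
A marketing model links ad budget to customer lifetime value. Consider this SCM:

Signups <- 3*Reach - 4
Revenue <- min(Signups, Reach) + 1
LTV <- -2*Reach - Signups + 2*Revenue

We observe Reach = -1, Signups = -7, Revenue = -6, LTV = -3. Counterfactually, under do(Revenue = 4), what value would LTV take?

17

The intervention breaks the incoming arrows to Revenue: Revenue <- min(Signups, Reach) + 1 no longer applies, and Revenue = 4.
Signups = 3*Reach - 4  [with Reach=-1]  = -7
LTV = -2*Reach - Signups + 2*Revenue  [with Reach=-1, Signups=-7, Revenue=4]  = 17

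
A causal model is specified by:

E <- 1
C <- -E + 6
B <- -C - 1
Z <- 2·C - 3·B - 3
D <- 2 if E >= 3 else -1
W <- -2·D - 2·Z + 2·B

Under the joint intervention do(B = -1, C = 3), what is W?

Setting B = -1, C = 3 by intervention discards those variables' equations.
Z = 2·C - 3·B - 3  [with C=3, B=-1]  = 6
D = 2 if E >= 3 else -1  [with E=1]  = -1
W = -2·D - 2·Z + 2·B  [with D=-1, Z=6, B=-1]  = -12

-12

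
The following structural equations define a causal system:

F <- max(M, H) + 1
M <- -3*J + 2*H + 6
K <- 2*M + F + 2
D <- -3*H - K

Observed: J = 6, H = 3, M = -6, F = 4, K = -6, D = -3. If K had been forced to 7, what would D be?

The intervention breaks the incoming arrows to K: K <- 2*M + F + 2 no longer applies, and K = 7.
D = -3*H - K  [with H=3, K=7]  = -16

-16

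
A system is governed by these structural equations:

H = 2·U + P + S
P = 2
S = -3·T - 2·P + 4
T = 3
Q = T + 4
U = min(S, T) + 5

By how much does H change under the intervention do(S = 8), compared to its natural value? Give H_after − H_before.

The intervention breaks the incoming arrows to S: S = -3·T - 2·P + 4 no longer applies, and S = 8.
U = min(S, T) + 5  [with S=8, T=3]  = 8
H = 2·U + P + S  [with U=8, P=2, S=8]  = 26
Without intervention: S = -3·T - 2·P + 4  [with T=3, P=2]  = -9; U = min(S, T) + 5  [with S=-9, T=3]  = -4; H = 2·U + P + S  [with U=-4, P=2, S=-9]  = -15.
Change = 26 − (-15) = 41.

41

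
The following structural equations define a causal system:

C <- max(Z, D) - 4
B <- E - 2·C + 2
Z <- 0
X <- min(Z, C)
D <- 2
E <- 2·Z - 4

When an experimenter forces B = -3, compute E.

The intervention breaks the incoming arrows to B: B <- E - 2·C + 2 no longer applies, and B = -3.
Since E is not a descendant of the intervened variable, it is unaffected.
E = 2·Z - 4  [with Z=0]  = -4

-4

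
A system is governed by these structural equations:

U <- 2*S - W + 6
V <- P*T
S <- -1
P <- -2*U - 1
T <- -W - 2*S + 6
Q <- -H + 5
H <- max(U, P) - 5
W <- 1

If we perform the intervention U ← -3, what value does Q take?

5

The intervention breaks the incoming arrows to U: U <- 2*S - W + 6 no longer applies, and U = -3.
P = -2*U - 1  [with U=-3]  = 5
H = max(U, P) - 5  [with U=-3, P=5]  = 0
Q = -H + 5  [with H=0]  = 5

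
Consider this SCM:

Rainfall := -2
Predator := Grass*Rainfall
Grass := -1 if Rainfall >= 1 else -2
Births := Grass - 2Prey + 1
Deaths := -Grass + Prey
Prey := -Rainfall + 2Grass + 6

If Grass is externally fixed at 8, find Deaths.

16

Under do(Grass=8), the mechanism Grass := -1 if Rainfall >= 1 else -2 is discarded; Grass is fixed at 8.
Prey = -Rainfall + 2Grass + 6  [with Rainfall=-2, Grass=8]  = 24
Deaths = -Grass + Prey  [with Grass=8, Prey=24]  = 16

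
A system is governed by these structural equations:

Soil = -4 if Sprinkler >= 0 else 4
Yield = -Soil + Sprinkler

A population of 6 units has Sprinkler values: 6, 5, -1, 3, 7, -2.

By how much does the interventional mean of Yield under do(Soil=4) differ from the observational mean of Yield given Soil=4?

4.5

Under do(Soil=4), Soil's equation is replaced by Soil=4 for every unit. Per-unit Yield: 2, 1, -5, -1, 3, -6. Mean = -1.
E[Yield|Soil=4] averages over only the 2 units with Soil=4 (Sprinkler = -1, -2): Yield = -5, -6, mean -5.5.
Difference = -1 − (-5.5) = 4.5.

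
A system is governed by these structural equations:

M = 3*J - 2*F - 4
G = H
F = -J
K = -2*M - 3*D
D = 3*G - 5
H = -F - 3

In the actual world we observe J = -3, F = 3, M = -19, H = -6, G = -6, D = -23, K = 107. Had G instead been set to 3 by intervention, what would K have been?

Under do(G=3), the mechanism G = H is discarded; G is fixed at 3.
F = -J  [with J=-3]  = 3
M = 3*J - 2*F - 4  [with J=-3, F=3]  = -19
D = 3*G - 5  [with G=3]  = 4
K = -2*M - 3*D  [with M=-19, D=4]  = 26

26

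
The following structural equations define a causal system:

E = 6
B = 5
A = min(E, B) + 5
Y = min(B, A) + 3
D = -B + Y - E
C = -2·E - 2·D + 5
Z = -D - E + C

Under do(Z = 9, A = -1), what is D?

-9

Under do(Z = 9, A = -1), each intervened variable's structural equation is replaced by its fixed value.
Y = min(B, A) + 3  [with B=5, A=-1]  = 2
D = -B + Y - E  [with B=5, Y=2, E=6]  = -9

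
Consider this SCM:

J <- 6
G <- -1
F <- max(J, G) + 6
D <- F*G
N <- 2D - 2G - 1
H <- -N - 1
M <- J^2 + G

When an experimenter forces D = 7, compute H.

Under do(D=7), the mechanism D <- F*G is discarded; D is fixed at 7.
N = 2D - 2G - 1  [with D=7, G=-1]  = 15
H = -N - 1  [with N=15]  = -16

-16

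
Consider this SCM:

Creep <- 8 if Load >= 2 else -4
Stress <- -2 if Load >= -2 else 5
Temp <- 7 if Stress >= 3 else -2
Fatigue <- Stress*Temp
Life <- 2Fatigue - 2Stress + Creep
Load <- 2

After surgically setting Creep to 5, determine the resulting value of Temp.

-2

Under do(Creep=5), the mechanism Creep <- 8 if Load >= 2 else -4 is discarded; Creep is fixed at 5.
Since Temp is not a descendant of the intervened variable, it is unaffected.
Stress = -2 if Load >= -2 else 5  [with Load=2]  = -2
Temp = 7 if Stress >= 3 else -2  [with Stress=-2]  = -2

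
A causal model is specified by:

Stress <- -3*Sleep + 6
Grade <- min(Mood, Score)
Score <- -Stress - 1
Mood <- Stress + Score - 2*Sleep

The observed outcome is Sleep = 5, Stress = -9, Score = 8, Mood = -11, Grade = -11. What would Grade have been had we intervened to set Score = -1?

-20

do(Score=-1) replaces the equation Score <- -Stress - 1 with the constant Score = -1.
Stress = -3*Sleep + 6  [with Sleep=5]  = -9
Mood = Stress + Score - 2*Sleep  [with Stress=-9, Score=-1, Sleep=5]  = -20
Grade = min(Mood, Score)  [with Mood=-20, Score=-1]  = -20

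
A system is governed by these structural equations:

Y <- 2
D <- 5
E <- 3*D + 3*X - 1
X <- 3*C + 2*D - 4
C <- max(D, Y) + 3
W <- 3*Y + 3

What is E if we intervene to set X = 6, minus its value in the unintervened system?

-72

The intervention breaks the incoming arrows to X: X <- 3*C + 2*D - 4 no longer applies, and X = 6.
E = 3*D + 3*X - 1  [with D=5, X=6]  = 32
Without intervention: C = max(D, Y) + 3  [with D=5, Y=2]  = 8; X = 3*C + 2*D - 4  [with C=8, D=5]  = 30; E = 3*D + 3*X - 1  [with D=5, X=30]  = 104.
Change = 32 − 104 = -72.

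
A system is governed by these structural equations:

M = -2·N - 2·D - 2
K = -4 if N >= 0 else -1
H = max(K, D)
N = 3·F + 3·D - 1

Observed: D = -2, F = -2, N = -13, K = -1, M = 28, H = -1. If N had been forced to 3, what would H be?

The intervention breaks the incoming arrows to N: N = 3·F + 3·D - 1 no longer applies, and N = 3.
K = -4 if N >= 0 else -1  [with N=3]  = -4
H = max(K, D)  [with K=-4, D=-2]  = -2

-2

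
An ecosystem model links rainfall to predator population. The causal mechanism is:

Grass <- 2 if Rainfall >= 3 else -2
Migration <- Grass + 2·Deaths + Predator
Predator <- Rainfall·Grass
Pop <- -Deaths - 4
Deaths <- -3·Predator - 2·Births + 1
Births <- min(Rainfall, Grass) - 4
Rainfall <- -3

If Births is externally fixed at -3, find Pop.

The intervention breaks the incoming arrows to Births: Births <- min(Rainfall, Grass) - 4 no longer applies, and Births = -3.
Grass = 2 if Rainfall >= 3 else -2  [with Rainfall=-3]  = -2
Predator = Rainfall·Grass  [with Rainfall=-3, Grass=-2]  = 6
Deaths = -3·Predator - 2·Births + 1  [with Predator=6, Births=-3]  = -11
Pop = -Deaths - 4  [with Deaths=-11]  = 7

7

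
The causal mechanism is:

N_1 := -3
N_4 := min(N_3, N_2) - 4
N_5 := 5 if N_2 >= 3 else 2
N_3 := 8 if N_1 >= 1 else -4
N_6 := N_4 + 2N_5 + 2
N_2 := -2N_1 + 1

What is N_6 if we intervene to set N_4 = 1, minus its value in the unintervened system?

Under do(N_4=1), the mechanism N_4 := min(N_3, N_2) - 4 is discarded; N_4 is fixed at 1.
N_2 = -2N_1 + 1  [with N_1=-3]  = 7
N_5 = 5 if N_2 >= 3 else 2  [with N_2=7]  = 5
N_6 = N_4 + 2N_5 + 2  [with N_4=1, N_5=5]  = 13
Without intervention: N_2 = -2N_1 + 1  [with N_1=-3]  = 7; N_3 = 8 if N_1 >= 1 else -4  [with N_1=-3]  = -4; N_4 = min(N_3, N_2) - 4  [with N_3=-4, N_2=7]  = -8; N_5 = 5 if N_2 >= 3 else 2  [with N_2=7]  = 5; N_6 = N_4 + 2N_5 + 2  [with N_4=-8, N_5=5]  = 4.
Change = 13 − 4 = 9.

9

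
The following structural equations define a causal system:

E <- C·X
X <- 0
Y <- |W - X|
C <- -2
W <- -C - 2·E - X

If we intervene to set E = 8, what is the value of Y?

14

do(E=8) replaces the equation E <- C·X with the constant E = 8.
W = -C - 2·E - X  [with C=-2, E=8, X=0]  = -14
Y = |W - X|  [with W=-14, X=0]  = 14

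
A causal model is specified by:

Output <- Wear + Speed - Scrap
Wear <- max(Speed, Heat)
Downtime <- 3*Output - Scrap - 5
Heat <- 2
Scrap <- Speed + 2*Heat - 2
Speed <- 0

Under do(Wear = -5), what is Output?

-7

do(Wear=-5) replaces the equation Wear <- max(Speed, Heat) with the constant Wear = -5.
Scrap = Speed + 2*Heat - 2  [with Speed=0, Heat=2]  = 2
Output = Wear + Speed - Scrap  [with Wear=-5, Speed=0, Scrap=2]  = -7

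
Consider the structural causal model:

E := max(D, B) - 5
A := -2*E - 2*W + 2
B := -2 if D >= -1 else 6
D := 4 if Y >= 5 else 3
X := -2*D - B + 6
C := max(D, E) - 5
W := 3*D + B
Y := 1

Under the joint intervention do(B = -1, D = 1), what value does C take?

Setting B = -1, D = 1 by intervention discards those variables' equations.
E = max(D, B) - 5  [with D=1, B=-1]  = -4
C = max(D, E) - 5  [with D=1, E=-4]  = -4

-4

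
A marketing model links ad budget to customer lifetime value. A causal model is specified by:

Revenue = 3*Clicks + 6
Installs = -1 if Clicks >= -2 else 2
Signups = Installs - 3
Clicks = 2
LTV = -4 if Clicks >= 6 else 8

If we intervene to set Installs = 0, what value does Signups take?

-3

The intervention breaks the incoming arrows to Installs: Installs = -1 if Clicks >= -2 else 2 no longer applies, and Installs = 0.
Signups = Installs - 3  [with Installs=0]  = -3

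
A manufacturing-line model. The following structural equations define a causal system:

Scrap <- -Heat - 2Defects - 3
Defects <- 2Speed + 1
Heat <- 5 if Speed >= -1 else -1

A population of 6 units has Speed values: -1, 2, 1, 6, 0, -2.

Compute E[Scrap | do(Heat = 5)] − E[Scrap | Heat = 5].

2.4

do(Heat=5) breaks Heat's dependence on Speed. With Heat=5 fixed, Scrap across the units is -6, -18, -14, -34, -10, -2, mean -14.
Observing Heat=5 restricts to units where Heat's equation naturally yields 5: Speed ∈ {-1, 2, 1, 6, 0}. In that subpopulation Scrap = -6, -18, -14, -34, -10, mean -16.4.
Difference = -14 − (-16.4) = 2.4.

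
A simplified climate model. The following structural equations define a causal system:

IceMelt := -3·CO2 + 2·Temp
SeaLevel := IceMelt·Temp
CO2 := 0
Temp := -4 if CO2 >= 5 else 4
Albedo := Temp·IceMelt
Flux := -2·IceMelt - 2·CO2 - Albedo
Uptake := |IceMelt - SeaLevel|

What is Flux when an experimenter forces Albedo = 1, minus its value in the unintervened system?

31

Under do(Albedo=1), the mechanism Albedo := Temp·IceMelt is discarded; Albedo is fixed at 1.
Temp = -4 if CO2 >= 5 else 4  [with CO2=0]  = 4
IceMelt = -3·CO2 + 2·Temp  [with CO2=0, Temp=4]  = 8
Flux = -2·IceMelt - 2·CO2 - Albedo  [with IceMelt=8, CO2=0, Albedo=1]  = -17
Without intervention: Temp = -4 if CO2 >= 5 else 4  [with CO2=0]  = 4; IceMelt = -3·CO2 + 2·Temp  [with CO2=0, Temp=4]  = 8; Albedo = Temp·IceMelt  [with Temp=4, IceMelt=8]  = 32; Flux = -2·IceMelt - 2·CO2 - Albedo  [with IceMelt=8, CO2=0, Albedo=32]  = -48.
Change = -17 − (-48) = 31.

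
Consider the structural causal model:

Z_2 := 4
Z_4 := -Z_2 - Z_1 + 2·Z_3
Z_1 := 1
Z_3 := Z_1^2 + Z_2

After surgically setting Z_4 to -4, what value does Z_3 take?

5

Under do(Z_4=-4), the mechanism Z_4 := -Z_2 - Z_1 + 2·Z_3 is discarded; Z_4 is fixed at -4.
Since Z_3 is not a descendant of the intervened variable, it is unaffected.
Z_3 = Z_1^2 + Z_2  [with Z_1=1, Z_2=4]  = 5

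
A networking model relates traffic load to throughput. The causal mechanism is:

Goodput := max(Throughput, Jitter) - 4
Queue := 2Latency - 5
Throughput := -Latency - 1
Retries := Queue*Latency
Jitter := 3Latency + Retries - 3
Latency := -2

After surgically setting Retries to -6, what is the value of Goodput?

The intervention breaks the incoming arrows to Retries: Retries := Queue*Latency no longer applies, and Retries = -6.
Jitter = 3Latency + Retries - 3  [with Latency=-2, Retries=-6]  = -15
Throughput = -Latency - 1  [with Latency=-2]  = 1
Goodput = max(Throughput, Jitter) - 4  [with Throughput=1, Jitter=-15]  = -3

-3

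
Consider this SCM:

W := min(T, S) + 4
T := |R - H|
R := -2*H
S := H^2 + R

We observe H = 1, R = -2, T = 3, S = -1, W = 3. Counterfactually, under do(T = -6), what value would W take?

do(T=-6) replaces the equation T := |R - H| with the constant T = -6.
R = -2*H  [with H=1]  = -2
S = H^2 + R  [with H=1, R=-2]  = -1
W = min(T, S) + 4  [with T=-6, S=-1]  = -2

-2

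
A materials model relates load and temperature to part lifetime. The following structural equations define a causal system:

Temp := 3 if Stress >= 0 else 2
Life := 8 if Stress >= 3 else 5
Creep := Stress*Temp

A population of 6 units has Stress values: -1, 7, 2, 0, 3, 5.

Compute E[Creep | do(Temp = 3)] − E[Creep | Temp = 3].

-2.2

do(Temp=3) breaks Temp's dependence on Stress. With Temp=3 fixed, Creep across the units is -3, 21, 6, 0, 9, 15, mean 8.
Observing Temp=3 restricts to units where Temp's equation naturally yields 3: Stress ∈ {7, 2, 0, 3, 5}. In that subpopulation Creep = 21, 6, 0, 9, 15, mean 10.2.
Difference = 8 − 10.2 = -2.2.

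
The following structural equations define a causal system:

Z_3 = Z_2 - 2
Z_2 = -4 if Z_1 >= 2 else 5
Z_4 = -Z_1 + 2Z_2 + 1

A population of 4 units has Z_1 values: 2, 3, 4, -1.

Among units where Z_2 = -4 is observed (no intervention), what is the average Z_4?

E[Z_4|Z_2=-4] averages over only the 3 units with Z_2=-4 (Z_1 = 2, 3, 4): Z_4 = -9, -10, -11, mean -10.

-10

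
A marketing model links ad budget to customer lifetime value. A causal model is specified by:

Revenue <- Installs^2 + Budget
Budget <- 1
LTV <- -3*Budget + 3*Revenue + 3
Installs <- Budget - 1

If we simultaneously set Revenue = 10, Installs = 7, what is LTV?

The joint intervention fixes Revenue = 10, Installs = 7, removing each variable's own equation.
LTV = -3*Budget + 3*Revenue + 3  [with Budget=1, Revenue=10]  = 30

30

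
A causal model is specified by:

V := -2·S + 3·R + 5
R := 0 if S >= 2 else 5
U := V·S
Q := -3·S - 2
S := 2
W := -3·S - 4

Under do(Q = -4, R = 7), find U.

44

The joint intervention fixes Q = -4, R = 7, removing each variable's own equation.
V = -2·S + 3·R + 5  [with S=2, R=7]  = 22
U = V·S  [with V=22, S=2]  = 44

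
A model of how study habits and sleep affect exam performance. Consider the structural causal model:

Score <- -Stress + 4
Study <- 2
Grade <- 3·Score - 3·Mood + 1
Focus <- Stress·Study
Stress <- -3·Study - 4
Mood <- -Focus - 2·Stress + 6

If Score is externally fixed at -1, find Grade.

Under do(Score=-1), the mechanism Score <- -Stress + 4 is discarded; Score is fixed at -1.
Stress = -3·Study - 4  [with Study=2]  = -10
Focus = Stress·Study  [with Stress=-10, Study=2]  = -20
Mood = -Focus - 2·Stress + 6  [with Focus=-20, Stress=-10]  = 46
Grade = 3·Score - 3·Mood + 1  [with Score=-1, Mood=46]  = -140

-140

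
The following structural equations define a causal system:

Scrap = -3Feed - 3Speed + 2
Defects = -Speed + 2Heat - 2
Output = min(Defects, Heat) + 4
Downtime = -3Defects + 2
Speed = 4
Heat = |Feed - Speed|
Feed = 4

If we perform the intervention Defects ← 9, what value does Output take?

4

Under do(Defects=9), the mechanism Defects = -Speed + 2Heat - 2 is discarded; Defects is fixed at 9.
Heat = |Feed - Speed|  [with Feed=4, Speed=4]  = 0
Output = min(Defects, Heat) + 4  [with Defects=9, Heat=0]  = 4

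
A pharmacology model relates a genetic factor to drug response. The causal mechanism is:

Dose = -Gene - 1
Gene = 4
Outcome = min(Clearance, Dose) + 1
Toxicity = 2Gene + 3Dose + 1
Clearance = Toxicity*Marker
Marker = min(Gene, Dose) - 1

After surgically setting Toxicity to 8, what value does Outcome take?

Under do(Toxicity=8), the mechanism Toxicity = 2Gene + 3Dose + 1 is discarded; Toxicity is fixed at 8.
Dose = -Gene - 1  [with Gene=4]  = -5
Marker = min(Gene, Dose) - 1  [with Gene=4, Dose=-5]  = -6
Clearance = Toxicity*Marker  [with Toxicity=8, Marker=-6]  = -48
Outcome = min(Clearance, Dose) + 1  [with Clearance=-48, Dose=-5]  = -47

-47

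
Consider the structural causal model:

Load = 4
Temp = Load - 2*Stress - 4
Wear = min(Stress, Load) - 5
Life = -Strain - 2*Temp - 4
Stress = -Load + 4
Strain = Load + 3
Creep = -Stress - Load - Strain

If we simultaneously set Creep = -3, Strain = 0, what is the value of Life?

-4

The joint intervention fixes Creep = -3, Strain = 0, removing each variable's own equation.
Stress = -Load + 4  [with Load=4]  = 0
Temp = Load - 2*Stress - 4  [with Load=4, Stress=0]  = 0
Life = -Strain - 2*Temp - 4  [with Strain=0, Temp=0]  = -4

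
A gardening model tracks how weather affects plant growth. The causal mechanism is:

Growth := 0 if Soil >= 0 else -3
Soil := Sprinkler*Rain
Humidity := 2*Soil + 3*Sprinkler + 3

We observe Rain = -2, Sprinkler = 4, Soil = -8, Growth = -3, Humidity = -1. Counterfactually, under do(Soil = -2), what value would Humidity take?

do(Soil=-2) replaces the equation Soil := Sprinkler*Rain with the constant Soil = -2.
Humidity = 2*Soil + 3*Sprinkler + 3  [with Soil=-2, Sprinkler=4]  = 11

11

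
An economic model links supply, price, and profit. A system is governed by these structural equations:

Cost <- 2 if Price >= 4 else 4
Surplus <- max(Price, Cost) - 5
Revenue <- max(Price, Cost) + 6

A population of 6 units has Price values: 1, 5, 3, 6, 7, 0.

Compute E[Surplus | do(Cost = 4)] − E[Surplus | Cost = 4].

1

Under do(Cost=4), Cost's equation is replaced by Cost=4 for every unit. Per-unit Surplus: -1, 0, -1, 1, 2, -1. Mean = 0.
Conditioning on Cost=4 selects the 3 unit(s) with Price ∈ {1, 3, 0}. Their Surplus values: -1, -1, -1. Mean = -1.
Difference = 0 − (-1) = 1.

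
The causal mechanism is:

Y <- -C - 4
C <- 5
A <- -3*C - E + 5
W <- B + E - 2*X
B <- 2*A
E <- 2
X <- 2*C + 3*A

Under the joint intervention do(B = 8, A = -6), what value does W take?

Under do(B = 8, A = -6), each intervened variable's structural equation is replaced by its fixed value.
X = 2*C + 3*A  [with C=5, A=-6]  = -8
W = B + E - 2*X  [with B=8, E=2, X=-8]  = 26

26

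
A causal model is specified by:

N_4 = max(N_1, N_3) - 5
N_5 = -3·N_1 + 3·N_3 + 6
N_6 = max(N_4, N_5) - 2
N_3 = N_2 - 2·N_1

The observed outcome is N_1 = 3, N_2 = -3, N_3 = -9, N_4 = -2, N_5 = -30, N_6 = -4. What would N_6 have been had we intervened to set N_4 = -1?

-3

Under do(N_4=-1), the mechanism N_4 = max(N_1, N_3) - 5 is discarded; N_4 is fixed at -1.
N_3 = N_2 - 2·N_1  [with N_2=-3, N_1=3]  = -9
N_5 = -3·N_1 + 3·N_3 + 6  [with N_1=3, N_3=-9]  = -30
N_6 = max(N_4, N_5) - 2  [with N_4=-1, N_5=-30]  = -3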